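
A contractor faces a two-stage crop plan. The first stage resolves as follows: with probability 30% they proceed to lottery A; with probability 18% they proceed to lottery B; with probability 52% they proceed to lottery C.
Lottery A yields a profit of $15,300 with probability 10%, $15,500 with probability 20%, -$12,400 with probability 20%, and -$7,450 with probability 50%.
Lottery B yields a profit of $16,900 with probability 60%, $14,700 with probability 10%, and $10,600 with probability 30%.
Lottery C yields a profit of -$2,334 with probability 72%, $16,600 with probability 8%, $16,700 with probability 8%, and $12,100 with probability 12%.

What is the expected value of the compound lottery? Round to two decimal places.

EV(A) = 0.1 × 15300 + 0.2 × 15500 + 0.2 × (-12400) + 0.5 × (-7450) = 1530 + 3100 − 2480 − 3725 = -1575
EV(B) = 0.6 × 16900 + 0.1 × 14700 + 0.3 × 10600 = 10140 + 1470 + 3180 = 14790
EV(C) = 0.72 × (-2334) + 0.08 × 16600 + 0.08 × 16700 + 0.12 × 12100 = -1680.48 + 1328 + 1336 + 1452 = 2435.52
Overall = 0.3 × (-1575) + 0.18 × 14790 + 0.52 × 2435.52 = -472.5 + 2662.2 + 1266.4704 = 3456.1704

$3,456.17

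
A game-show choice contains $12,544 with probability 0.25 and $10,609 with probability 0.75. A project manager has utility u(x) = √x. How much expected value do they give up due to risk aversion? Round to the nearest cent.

$15.19

E[u] = 0.25·√12544 + 0.75·√10609 = 0.25·112 + 0.75·103 = 105.25
CE = (105.25)² = 11077.5625
Risk premium = EV − CE = 11092.75 − 11077.5625 = 15.1875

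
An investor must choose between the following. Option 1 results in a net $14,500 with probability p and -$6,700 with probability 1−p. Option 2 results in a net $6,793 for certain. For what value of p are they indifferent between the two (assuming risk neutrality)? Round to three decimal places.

p = 0.636

p·14500 + (1−p)·(-6700) = 6793
21200p − 6700 = 6793
p = (6793 + 6700) / 21200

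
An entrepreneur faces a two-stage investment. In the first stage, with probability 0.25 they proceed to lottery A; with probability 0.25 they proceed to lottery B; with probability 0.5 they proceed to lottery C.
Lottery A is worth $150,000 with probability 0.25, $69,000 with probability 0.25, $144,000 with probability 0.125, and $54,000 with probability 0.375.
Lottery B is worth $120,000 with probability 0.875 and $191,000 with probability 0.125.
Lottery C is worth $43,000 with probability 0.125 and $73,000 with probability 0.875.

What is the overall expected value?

EV(A) = 0.25 × 150000 + 0.25 × 69000 + 0.125 × 144000 + 0.375 × 54000 = 37500 + 17250 + 18000 + 20250 = 93000
EV(B) = 0.875 × 120000 + 0.125 × 191000 = 105000 + 23875 = 128875
EV(C) = 0.125 × 43000 + 0.875 × 73000 = 5375 + 63875 = 69250
Overall = 0.25 × 93000 + 0.25 × 128875 + 0.5 × 69250 = 23250 + 32218.75 + 34625 = 90093.75

$90,093.75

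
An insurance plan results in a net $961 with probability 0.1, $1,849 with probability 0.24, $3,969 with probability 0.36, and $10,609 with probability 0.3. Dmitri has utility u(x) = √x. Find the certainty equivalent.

$4,489

E[u] = 0.1·√961 + 0.24·√1849 + 0.36·√3969 + 0.3·√10609 = 0.1·31 + 0.24·43 + 0.36·63 + 0.3·103 = 67
CE = (67)² = 4489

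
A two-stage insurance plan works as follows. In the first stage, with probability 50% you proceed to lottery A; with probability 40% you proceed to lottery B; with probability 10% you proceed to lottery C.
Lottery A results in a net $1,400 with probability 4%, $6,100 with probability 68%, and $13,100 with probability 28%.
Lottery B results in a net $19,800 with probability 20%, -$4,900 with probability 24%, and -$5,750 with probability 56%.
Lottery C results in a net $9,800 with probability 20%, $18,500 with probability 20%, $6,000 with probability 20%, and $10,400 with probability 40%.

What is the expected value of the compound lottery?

EV(A) = 0.04 × 1400 + 0.68 × 6100 + 0.28 × 13100 = 56 + 4148 + 3668 = 7872
EV(B) = 0.2 × 19800 + 0.24 × (-4900) + 0.56 × (-5750) = 3960 − 1176 − 3220 = -436
EV(C) = 0.2 × 9800 + 0.2 × 18500 + 0.2 × 6000 + 0.4 × 10400 = 1960 + 3700 + 1200 + 4160 = 11020
Overall = 0.5 × 7872 + 0.4 × (-436) + 0.1 × 11020 = 3936 − 174.4 + 1102 = 4863.6

$4,863.60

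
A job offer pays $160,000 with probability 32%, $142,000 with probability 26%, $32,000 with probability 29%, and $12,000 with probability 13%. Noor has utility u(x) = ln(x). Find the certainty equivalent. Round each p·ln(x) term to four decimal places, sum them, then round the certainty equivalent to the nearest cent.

E[u] = 0.32·ln(160000) + 0.26·ln(142000) + 0.29·ln(32000) + 0.13·ln(12000) = 3.8345 + 3.0845 + 3.0083 + 1.2210 = 11.1483
CE = e^11.1483 ≈ 69445.67

$69,445.67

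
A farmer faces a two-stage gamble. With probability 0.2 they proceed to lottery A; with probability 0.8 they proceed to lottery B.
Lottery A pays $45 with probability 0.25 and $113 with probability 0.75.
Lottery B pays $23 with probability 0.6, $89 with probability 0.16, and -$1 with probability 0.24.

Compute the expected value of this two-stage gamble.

EV(A) = 0.25 × 45 + 0.75 × 113 = 11.25 + 84.75 = 96
EV(B) = 0.6 × 23 + 0.16 × 89 + 0.24 × (-1) = 13.8 + 14.24 − 0.24 = 27.8
Overall = 0.2 × 96 + 0.8 × 27.8 = 19.2 + 22.24 = 41.44

$41.44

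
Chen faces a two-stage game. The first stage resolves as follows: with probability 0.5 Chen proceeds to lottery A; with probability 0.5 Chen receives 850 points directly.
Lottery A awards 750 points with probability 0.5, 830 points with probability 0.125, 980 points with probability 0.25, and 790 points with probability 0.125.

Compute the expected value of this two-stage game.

EV(A) = 0.5 × 750 + 0.125 × 830 + 0.25 × 980 + 0.125 × 790 = 375 + 103.75 + 245 + 98.75 = 822.5
Branch B: 850 (certain)
Overall = 0.5 × 822.5 + 0.5 × 850 = 411.25 + 425 = 836.25

836.25 points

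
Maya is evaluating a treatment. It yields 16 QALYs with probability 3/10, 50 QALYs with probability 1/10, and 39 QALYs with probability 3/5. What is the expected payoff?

33.2 QALYs

EV = 3/10 × 16 + 1/10 × 50 + 3/5 × 39 = 4.8 + 5 + 23.4 = 33.2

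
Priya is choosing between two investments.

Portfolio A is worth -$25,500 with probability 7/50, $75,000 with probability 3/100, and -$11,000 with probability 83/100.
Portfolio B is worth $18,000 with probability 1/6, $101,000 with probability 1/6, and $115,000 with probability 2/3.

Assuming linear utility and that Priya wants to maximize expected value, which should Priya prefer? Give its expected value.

Portfolio A = 7/50 × (-25500) + 3/100 × 75000 + 83/100 × (-11000) = -3570 + 2250 − 9130 = -10450
Portfolio B = 1/6 × 18000 + 1/6 × 101000 + 2/3 × 115000 = 3000 + 16833.3333 + 76666.6667 = 96500

Portfolio B ($96,500)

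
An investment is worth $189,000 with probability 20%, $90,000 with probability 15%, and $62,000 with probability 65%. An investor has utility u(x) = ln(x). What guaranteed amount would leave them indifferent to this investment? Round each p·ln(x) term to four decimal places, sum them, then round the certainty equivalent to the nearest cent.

$81,936.51

E[u] = 0.2·ln(189000) + 0.15·ln(90000) + 0.65·ln(62000) = 2.4299 + 1.7111 + 7.1727 = 11.3137
CE = e^11.3137 ≈ 81936.51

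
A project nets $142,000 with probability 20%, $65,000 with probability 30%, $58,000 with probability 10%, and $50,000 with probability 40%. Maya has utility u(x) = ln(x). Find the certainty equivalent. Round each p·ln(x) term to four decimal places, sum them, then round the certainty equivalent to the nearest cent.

$67,643.06

E[u] = 0.2·ln(142000) + 0.3·ln(65000) + 0.1·ln(58000) + 0.4·ln(50000) = 2.3727 + 3.3246 + 1.0968 + 4.3279 = 11.1220
CE = e^11.1220 ≈ 67643.06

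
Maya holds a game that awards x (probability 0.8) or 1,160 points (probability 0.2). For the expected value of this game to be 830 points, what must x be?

0.8·x + 0.2·1160 = 830
0.8·x = 830 − 232 = 598
x = 598 / 0.8 = 747.5

x = 747.5 points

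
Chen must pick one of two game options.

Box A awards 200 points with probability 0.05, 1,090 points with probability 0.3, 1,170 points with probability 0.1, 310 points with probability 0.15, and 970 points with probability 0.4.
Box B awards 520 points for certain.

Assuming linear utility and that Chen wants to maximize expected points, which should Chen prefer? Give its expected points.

Box A (888.5 points)

Box A = 0.05 × 200 + 0.3 × 1090 + 0.1 × 1170 + 0.15 × 310 + 0.4 × 970 = 10 + 327 + 117 + 46.5 + 388 = 888.5
Box B: 520 (certain)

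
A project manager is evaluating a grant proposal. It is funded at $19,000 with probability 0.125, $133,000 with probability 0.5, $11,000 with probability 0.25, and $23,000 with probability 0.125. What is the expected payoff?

EV = 0.125 × 19000 + 0.5 × 133000 + 0.25 × 11000 + 0.125 × 23000 = 2375 + 66500 + 2750 + 2875 = 74500

$74,500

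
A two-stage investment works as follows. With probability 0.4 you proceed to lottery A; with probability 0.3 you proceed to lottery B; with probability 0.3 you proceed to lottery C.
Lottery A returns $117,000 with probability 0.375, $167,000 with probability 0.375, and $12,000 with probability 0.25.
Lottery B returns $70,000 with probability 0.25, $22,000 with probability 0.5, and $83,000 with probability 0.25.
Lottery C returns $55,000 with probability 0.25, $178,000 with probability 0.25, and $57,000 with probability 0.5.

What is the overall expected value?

$84,600

EV(A) = 0.375 × 117000 + 0.375 × 167000 + 0.25 × 12000 = 43875 + 62625 + 3000 = 109500
EV(B) = 0.25 × 70000 + 0.5 × 22000 + 0.25 × 83000 = 17500 + 11000 + 20750 = 49250
EV(C) = 0.25 × 55000 + 0.25 × 178000 + 0.5 × 57000 = 13750 + 44500 + 28500 = 86750
Overall = 0.4 × 109500 + 0.3 × 49250 + 0.3 × 86750 = 43800 + 14775 + 26025 = 84600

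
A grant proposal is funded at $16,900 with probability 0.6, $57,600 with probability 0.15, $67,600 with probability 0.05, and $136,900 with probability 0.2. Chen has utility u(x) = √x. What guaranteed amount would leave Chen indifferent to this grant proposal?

$40,401

E[u] = 0.6·√16900 + 0.15·√57600 + 0.05·√67600 + 0.2·√136900 = 0.6·130 + 0.15·240 + 0.05·260 + 0.2·370 = 201
CE = (201)² = 40401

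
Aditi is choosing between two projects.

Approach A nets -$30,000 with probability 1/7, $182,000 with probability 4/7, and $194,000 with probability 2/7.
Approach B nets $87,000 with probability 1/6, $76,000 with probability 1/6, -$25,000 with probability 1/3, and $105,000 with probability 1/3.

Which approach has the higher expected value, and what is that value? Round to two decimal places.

Approach A ($155,142.86)

Approach A = 1/7 × (-30000) + 4/7 × 182000 + 2/7 × 194000 = -4285.7143 + 104000 + 55428.5714 = 155142.8571
Approach B = 1/6 × 87000 + 1/6 × 76000 + 1/3 × (-25000) + 1/3 × 105000 = 14500 + 12666.6667 − 8333.3333 + 35000 = 53833.3333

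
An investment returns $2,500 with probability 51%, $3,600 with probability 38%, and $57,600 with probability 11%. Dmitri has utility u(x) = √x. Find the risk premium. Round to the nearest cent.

$3,398.91

E[u] = 0.51·√2500 + 0.38·√3600 + 0.11·√57600 = 0.51·50 + 0.38·60 + 0.11·240 = 74.7
CE = (74.7)² = 5580.09
Risk premium = EV − CE = 8979 − 5580.09 = 3398.91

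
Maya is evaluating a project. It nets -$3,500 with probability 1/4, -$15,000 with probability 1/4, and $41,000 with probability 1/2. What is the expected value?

$15,875

EV = 1/4 × (-3500) + 1/4 × (-15000) + 1/2 × 41000 = -875 − 3750 + 20500 = 15875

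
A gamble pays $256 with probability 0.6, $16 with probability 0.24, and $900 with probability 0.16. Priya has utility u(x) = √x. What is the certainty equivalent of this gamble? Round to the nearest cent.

$235.93

E[u] = 0.6·√256 + 0.24·√16 + 0.16·√900 = 0.6·16 + 0.24·4 + 0.16·30 = 15.36
CE = (15.36)² = 235.9296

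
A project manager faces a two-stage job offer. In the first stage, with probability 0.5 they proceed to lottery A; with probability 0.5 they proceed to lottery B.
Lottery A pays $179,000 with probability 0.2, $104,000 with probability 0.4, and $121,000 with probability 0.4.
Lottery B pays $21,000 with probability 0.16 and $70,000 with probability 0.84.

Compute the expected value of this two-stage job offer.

$93,980

EV(A) = 0.2 × 179000 + 0.4 × 104000 + 0.4 × 121000 = 35800 + 41600 + 48400 = 125800
EV(B) = 0.16 × 21000 + 0.84 × 70000 = 3360 + 58800 = 62160
Overall = 0.5 × 125800 + 0.5 × 62160 = 62900 + 31080 = 93980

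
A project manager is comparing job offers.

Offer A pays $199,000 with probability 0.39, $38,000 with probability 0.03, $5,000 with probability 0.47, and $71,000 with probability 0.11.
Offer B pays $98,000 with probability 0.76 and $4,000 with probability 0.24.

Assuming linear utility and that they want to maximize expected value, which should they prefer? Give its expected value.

Offer A ($88,910)

Offer A = 0.39 × 199000 + 0.03 × 38000 + 0.47 × 5000 + 0.11 × 71000 = 77610 + 1140 + 2350 + 7810 = 88910
Offer B = 0.76 × 98000 + 0.24 × 4000 = 74480 + 960 = 75440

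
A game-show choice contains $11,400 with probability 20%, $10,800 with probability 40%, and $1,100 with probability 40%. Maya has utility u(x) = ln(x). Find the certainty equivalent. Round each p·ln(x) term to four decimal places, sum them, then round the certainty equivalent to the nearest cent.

$4,378.23

E[u] = 0.2·ln(11400) + 0.4·ln(10800) + 0.4·ln(1100) = 1.8683 + 3.7149 + 2.8012 = 8.3844
CE = e^8.3844 ≈ 4378.23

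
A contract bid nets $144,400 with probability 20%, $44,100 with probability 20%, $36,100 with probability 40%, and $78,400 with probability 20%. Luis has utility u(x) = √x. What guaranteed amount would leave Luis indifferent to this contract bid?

E[u] = 0.2·√144400 + 0.2·√44100 + 0.4·√36100 + 0.2·√78400 = 0.2·380 + 0.2·210 + 0.4·190 + 0.2·280 = 250
CE = (250)² = 62500

$62,500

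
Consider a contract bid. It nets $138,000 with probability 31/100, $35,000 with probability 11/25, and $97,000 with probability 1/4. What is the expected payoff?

EV = 31/100 × 138000 + 11/25 × 35000 + 1/4 × 97000 = 42780 + 15400 + 24250 = 82430

$82,430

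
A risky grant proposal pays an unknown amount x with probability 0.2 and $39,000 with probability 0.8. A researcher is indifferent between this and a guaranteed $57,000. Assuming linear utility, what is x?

0.2·x + 0.8·39000 = 57000
0.2·x = 57000 − 31200 = 25800
x = 25800 / 0.2 = 129000

x = $129,000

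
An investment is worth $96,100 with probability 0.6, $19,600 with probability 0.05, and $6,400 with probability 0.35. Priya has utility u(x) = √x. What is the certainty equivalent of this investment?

E[u] = 0.6·√96100 + 0.05·√19600 + 0.35·√6400 = 0.6·310 + 0.05·140 + 0.35·80 = 221
CE = (221)² = 48841

$48,841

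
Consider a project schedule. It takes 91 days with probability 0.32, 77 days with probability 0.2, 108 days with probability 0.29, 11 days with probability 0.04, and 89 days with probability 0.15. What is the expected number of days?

89.63 days

EV = 0.32 × 91 + 0.2 × 77 + 0.29 × 108 + 0.04 × 11 + 0.15 × 89 = 29.12 + 15.4 + 31.32 + 0.44 + 13.35 = 89.63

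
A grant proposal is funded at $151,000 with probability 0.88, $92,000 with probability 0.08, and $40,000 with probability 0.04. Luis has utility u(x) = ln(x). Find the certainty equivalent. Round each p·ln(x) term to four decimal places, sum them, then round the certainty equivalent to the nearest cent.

$137,626.67

E[u] = 0.88·ln(151000) + 0.08·ln(92000) + 0.04·ln(40000) = 10.4940 + 0.9144 + 0.4239 = 11.8323
CE = e^11.8323 ≈ 137626.67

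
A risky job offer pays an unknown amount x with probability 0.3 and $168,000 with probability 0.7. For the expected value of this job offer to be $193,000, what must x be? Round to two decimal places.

0.3·x + 0.7·168000 = 193000
0.3·x = 193000 − 117600 = 75400
x = 75400 / 0.3 = 251333.3333

x = $251,333.33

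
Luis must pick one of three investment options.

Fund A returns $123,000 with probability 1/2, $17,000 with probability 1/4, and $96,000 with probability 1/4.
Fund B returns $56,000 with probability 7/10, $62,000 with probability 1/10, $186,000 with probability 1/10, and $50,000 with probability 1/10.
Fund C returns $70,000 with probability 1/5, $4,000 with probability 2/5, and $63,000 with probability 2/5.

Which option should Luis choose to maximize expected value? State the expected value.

Fund A ($89,750)

Fund A = 1/2 × 123000 + 1/4 × 17000 + 1/4 × 96000 = 61500 + 4250 + 24000 = 89750
Fund B = 7/10 × 56000 + 1/10 × 62000 + 1/10 × 186000 + 1/10 × 50000 = 39200 + 6200 + 18600 + 5000 = 69000
Fund C = 1/5 × 70000 + 2/5 × 4000 + 2/5 × 63000 = 14000 + 1600 + 25200 = 40800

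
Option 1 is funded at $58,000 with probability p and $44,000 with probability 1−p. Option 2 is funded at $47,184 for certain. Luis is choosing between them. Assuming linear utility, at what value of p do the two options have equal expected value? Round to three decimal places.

p·58000 + (1−p)·44000 = 47184
14000p + 44000 = 47184
p = (47184 − 44000) / 14000

p = 0.227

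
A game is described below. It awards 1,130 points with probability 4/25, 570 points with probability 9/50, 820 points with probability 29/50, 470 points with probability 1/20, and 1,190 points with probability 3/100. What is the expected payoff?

818.2 points

EV = 4/25 × 1130 + 9/50 × 570 + 29/50 × 820 + 1/20 × 470 + 3/100 × 1190 = 180.8 + 102.6 + 475.6 + 23.5 + 35.7 = 818.2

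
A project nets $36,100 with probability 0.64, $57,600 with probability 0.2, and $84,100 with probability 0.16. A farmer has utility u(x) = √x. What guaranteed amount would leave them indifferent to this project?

$46,656

E[u] = 0.64·√36100 + 0.2·√57600 + 0.16·√84100 = 0.64·190 + 0.2·240 + 0.16·290 = 216
CE = (216)² = 46656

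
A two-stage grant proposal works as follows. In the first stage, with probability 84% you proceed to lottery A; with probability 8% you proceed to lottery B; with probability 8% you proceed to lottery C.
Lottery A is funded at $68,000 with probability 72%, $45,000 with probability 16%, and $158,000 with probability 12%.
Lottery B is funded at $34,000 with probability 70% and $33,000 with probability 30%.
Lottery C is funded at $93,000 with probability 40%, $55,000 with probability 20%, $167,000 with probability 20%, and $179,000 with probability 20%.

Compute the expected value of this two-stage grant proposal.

$75,188.80

EV(A) = 0.72 × 68000 + 0.16 × 45000 + 0.12 × 158000 = 48960 + 7200 + 18960 = 75120
EV(B) = 0.7 × 34000 + 0.3 × 33000 = 23800 + 9900 = 33700
EV(C) = 0.4 × 93000 + 0.2 × 55000 + 0.2 × 167000 + 0.2 × 179000 = 37200 + 11000 + 33400 + 35800 = 117400
Overall = 0.84 × 75120 + 0.08 × 33700 + 0.08 × 117400 = 63100.8 + 2696 + 9392 = 75188.8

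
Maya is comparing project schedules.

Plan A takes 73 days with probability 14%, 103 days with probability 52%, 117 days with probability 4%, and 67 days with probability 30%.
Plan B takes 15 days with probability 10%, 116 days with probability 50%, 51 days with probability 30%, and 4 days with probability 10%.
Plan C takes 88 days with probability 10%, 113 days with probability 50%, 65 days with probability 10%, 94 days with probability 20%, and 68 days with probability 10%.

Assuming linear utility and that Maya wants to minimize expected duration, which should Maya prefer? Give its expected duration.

Plan A = 0.14 × 73 + 0.52 × 103 + 0.04 × 117 + 0.3 × 67 = 10.22 + 53.56 + 4.68 + 20.1 = 88.56
Plan B = 0.1 × 15 + 0.5 × 116 + 0.3 × 51 + 0.1 × 4 = 1.5 + 58 + 15.3 + 0.4 = 75.2
Plan C = 0.1 × 88 + 0.5 × 113 + 0.1 × 65 + 0.2 × 94 + 0.1 × 68 = 8.8 + 56.5 + 6.5 + 18.8 + 6.8 = 97.4

Plan B (75.2 days)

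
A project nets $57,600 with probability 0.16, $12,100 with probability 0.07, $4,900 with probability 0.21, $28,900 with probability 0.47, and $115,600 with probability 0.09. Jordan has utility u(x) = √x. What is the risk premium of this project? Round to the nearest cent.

$5,735.31

E[u] = 0.16·√57600 + 0.07·√12100 + 0.21·√4900 + 0.47·√28900 + 0.09·√115600 = 0.16·240 + 0.07·110 + 0.21·70 + 0.47·170 + 0.09·340 = 171.3
CE = (171.3)² = 29343.69
Risk premium = EV − CE = 35079 − 29343.69 = 5735.31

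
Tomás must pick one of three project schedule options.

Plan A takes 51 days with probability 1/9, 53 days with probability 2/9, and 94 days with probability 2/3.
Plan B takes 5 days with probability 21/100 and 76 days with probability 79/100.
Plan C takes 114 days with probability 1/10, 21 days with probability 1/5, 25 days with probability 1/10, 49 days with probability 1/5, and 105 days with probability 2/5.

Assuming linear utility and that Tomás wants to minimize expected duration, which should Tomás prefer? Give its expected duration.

Plan B (61.09 days)

Plan A = 1/9 × 51 + 2/9 × 53 + 2/3 × 94 = 5.6667 + 11.7778 + 62.6667 = 80.1111
Plan B = 21/100 × 5 + 79/100 × 76 = 1.05 + 60.04 = 61.09
Plan C = 1/10 × 114 + 1/5 × 21 + 1/10 × 25 + 1/5 × 49 + 2/5 × 105 = 11.4 + 4.2 + 2.5 + 9.8 + 42 = 69.9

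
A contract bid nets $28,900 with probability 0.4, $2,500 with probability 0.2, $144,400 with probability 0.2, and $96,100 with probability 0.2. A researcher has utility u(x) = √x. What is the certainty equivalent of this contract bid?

$46,656

E[u] = 0.4·√28900 + 0.2·√2500 + 0.2·√144400 + 0.2·√96100 = 0.4·170 + 0.2·50 + 0.2·380 + 0.2·310 = 216
CE = (216)² = 46656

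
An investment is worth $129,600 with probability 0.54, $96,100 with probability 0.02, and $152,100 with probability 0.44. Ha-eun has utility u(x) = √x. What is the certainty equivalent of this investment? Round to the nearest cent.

$138,532.84

E[u] = 0.54·√129600 + 0.02·√96100 + 0.44·√152100 = 0.54·360 + 0.02·310 + 0.44·390 = 372.2
CE = (372.2)² = 138532.84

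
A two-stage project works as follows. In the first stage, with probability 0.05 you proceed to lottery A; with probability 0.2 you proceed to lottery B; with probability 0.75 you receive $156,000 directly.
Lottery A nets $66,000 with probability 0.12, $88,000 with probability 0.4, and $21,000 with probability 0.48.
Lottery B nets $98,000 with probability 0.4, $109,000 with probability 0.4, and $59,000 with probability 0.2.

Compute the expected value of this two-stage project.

EV(A) = 0.12 × 66000 + 0.4 × 88000 + 0.48 × 21000 = 7920 + 35200 + 10080 = 53200
EV(B) = 0.4 × 98000 + 0.4 × 109000 + 0.2 × 59000 = 39200 + 43600 + 11800 = 94600
Branch C: 156000 (certain)
Overall = 0.05 × 53200 + 0.2 × 94600 + 0.75 × 156000 = 2660 + 18920 + 117000 = 138580

$138,580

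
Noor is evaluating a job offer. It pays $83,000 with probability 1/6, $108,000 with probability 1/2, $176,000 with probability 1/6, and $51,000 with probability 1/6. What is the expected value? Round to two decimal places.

$105,666.67

EV = 1/6 × 83000 + 1/2 × 108000 + 1/6 × 176000 + 1/6 × 51000 = 13833.3333 + 54000 + 29333.3333 + 8500 = 105666.6667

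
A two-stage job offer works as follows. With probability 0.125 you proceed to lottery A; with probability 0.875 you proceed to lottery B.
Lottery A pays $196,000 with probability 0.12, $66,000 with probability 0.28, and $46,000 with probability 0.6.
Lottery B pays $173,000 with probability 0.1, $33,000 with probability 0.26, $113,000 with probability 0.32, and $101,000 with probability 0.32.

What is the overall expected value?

$91,265

EV(A) = 0.12 × 196000 + 0.28 × 66000 + 0.6 × 46000 = 23520 + 18480 + 27600 = 69600
EV(B) = 0.1 × 173000 + 0.26 × 33000 + 0.32 × 113000 + 0.32 × 101000 = 17300 + 8580 + 36160 + 32320 = 94360
Overall = 0.125 × 69600 + 0.875 × 94360 = 8700 + 82565 = 91265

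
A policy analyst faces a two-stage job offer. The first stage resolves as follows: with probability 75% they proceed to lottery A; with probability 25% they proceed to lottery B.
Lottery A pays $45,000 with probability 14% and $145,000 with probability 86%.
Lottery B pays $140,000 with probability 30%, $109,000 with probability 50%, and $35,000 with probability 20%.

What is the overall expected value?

EV(A) = 0.14 × 45000 + 0.86 × 145000 = 6300 + 124700 = 131000
EV(B) = 0.3 × 140000 + 0.5 × 109000 + 0.2 × 35000 = 42000 + 54500 + 7000 = 103500
Overall = 0.75 × 131000 + 0.25 × 103500 = 98250 + 25875 = 124125

$124,125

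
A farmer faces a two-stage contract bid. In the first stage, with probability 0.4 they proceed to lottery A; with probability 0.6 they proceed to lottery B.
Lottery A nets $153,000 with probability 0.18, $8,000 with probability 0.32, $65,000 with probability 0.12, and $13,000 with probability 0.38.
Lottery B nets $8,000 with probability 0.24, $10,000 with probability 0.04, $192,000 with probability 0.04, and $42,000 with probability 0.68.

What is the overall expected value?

$40,272

EV(A) = 0.18 × 153000 + 0.32 × 8000 + 0.12 × 65000 + 0.38 × 13000 = 27540 + 2560 + 7800 + 4940 = 42840
EV(B) = 0.24 × 8000 + 0.04 × 10000 + 0.04 × 192000 + 0.68 × 42000 = 1920 + 400 + 7680 + 28560 = 38560
Overall = 0.4 × 42840 + 0.6 × 38560 = 17136 + 23136 = 40272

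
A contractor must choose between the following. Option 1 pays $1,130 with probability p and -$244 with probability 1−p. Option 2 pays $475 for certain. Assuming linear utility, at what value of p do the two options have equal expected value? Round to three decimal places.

p·1130 + (1−p)·(-244) = 475
1374p − 244 = 475
p = (475 + 244) / 1374

p = 0.523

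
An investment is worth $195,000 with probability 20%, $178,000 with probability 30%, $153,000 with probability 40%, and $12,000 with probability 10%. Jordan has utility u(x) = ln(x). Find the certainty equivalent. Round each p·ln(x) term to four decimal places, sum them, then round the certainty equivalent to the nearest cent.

E[u] = 0.2·ln(195000) + 0.3·ln(178000) + 0.4·ln(153000) + 0.1·ln(12000) = 2.4362 + 3.6269 + 4.7753 + 0.9393 = 11.7777
CE = e^11.7777 ≈ 130313.71

$130,313.71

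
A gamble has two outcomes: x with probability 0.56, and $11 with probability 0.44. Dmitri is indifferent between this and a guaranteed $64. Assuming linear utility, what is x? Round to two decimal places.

0.56·x + 0.44·11 = 64
0.56·x = 64 − 4.84 = 59.16
x = 59.16 / 0.56 = 105.6429

x = $105.64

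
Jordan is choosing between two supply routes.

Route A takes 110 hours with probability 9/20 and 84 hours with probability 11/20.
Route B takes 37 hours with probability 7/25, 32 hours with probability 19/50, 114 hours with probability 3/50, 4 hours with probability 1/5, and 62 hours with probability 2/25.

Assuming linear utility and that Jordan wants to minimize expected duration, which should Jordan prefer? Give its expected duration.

Route A = 9/20 × 110 + 11/20 × 84 = 49.5 + 46.2 = 95.7
Route B = 7/25 × 37 + 19/50 × 32 + 3/50 × 114 + 1/5 × 4 + 2/25 × 62 = 10.36 + 12.16 + 6.84 + 0.8 + 4.96 = 35.12

Route B (35.12 hours)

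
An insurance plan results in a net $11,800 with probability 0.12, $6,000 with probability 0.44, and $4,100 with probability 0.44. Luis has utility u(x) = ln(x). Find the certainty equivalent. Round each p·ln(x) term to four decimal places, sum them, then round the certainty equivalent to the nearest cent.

E[u] = 0.12·ln(11800) + 0.44·ln(6000) + 0.44·ln(4100) = 1.1251 + 3.8278 + 3.6602 = 8.6131
CE = e^8.6131 ≈ 5503.28

$5,503.28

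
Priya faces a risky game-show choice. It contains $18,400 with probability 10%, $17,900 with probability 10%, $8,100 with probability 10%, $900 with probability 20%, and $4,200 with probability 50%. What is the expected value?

EV = 0.1 × 18400 + 0.1 × 17900 + 0.1 × 8100 + 0.2 × 900 + 0.5 × 4200 = 1840 + 1790 + 810 + 180 + 2100 = 6720

$6,720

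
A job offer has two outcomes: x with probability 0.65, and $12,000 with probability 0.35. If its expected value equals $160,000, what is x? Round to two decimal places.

0.65·x + 0.35·12000 = 160000
0.65·x = 160000 − 4200 = 155800
x = 155800 / 0.65 = 239692.3077

x = $239,692.31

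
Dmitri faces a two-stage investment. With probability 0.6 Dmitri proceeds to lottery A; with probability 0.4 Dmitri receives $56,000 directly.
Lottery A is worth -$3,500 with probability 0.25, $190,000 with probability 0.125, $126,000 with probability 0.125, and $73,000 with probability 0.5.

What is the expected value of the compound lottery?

$67,475

EV(A) = 0.25 × (-3500) + 0.125 × 190000 + 0.125 × 126000 + 0.5 × 73000 = -875 + 23750 + 15750 + 36500 = 75125
Branch B: 56000 (certain)
Overall = 0.6 × 75125 + 0.4 × 56000 = 45075 + 22400 = 67475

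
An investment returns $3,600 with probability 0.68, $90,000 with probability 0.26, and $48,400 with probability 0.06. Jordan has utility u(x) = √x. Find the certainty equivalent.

$17,424

E[u] = 0.68·√3600 + 0.26·√90000 + 0.06·√48400 = 0.68·60 + 0.26·300 + 0.06·220 = 132
CE = (132)² = 17424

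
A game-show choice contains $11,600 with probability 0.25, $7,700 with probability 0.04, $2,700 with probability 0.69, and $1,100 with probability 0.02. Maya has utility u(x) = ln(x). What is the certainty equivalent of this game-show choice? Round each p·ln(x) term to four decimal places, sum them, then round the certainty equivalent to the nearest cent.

$3,981.84

E[u] = 0.25·ln(11600) + 0.04·ln(7700) + 0.69·ln(2700) + 0.02·ln(1100) = 2.3397 + 0.3580 + 5.4517 + 0.1401 = 8.2895
CE = e^8.2895 ≈ 3981.84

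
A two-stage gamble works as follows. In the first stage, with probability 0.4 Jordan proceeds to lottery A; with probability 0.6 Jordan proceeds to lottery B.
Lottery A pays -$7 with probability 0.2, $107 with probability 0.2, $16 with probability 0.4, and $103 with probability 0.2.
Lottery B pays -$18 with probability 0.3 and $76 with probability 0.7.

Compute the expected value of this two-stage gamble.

$47.48

EV(A) = 0.2 × (-7) + 0.2 × 107 + 0.4 × 16 + 0.2 × 103 = -1.4 + 21.4 + 6.4 + 20.6 = 47
EV(B) = 0.3 × (-18) + 0.7 × 76 = -5.4 + 53.2 = 47.8
Overall = 0.4 × 47 + 0.6 × 47.8 = 18.8 + 28.68 = 47.48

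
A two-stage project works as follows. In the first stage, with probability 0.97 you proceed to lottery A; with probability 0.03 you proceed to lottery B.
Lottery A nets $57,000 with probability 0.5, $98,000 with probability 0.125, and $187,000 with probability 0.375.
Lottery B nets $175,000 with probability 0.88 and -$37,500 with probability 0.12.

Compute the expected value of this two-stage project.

EV(A) = 0.5 × 57000 + 0.125 × 98000 + 0.375 × 187000 = 28500 + 12250 + 70125 = 110875
EV(B) = 0.88 × 175000 + 0.12 × (-37500) = 154000 − 4500 = 149500
Overall = 0.97 × 110875 + 0.03 × 149500 = 107548.75 + 4485 = 112033.75

$112,033.75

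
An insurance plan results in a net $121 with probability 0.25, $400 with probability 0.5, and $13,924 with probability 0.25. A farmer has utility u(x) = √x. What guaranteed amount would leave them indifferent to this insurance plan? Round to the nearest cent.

E[u] = 0.25·√121 + 0.5·√400 + 0.25·√13924 = 0.25·11 + 0.5·20 + 0.25·118 = 42.25
CE = (42.25)² = 1785.0625

$1,785.06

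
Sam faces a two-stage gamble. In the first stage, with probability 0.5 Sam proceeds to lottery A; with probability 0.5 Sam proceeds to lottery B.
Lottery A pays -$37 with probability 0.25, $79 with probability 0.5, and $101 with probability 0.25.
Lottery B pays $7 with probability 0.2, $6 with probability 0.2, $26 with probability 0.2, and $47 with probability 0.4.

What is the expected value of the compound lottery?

EV(A) = 0.25 × (-37) + 0.5 × 79 + 0.25 × 101 = -9.25 + 39.5 + 25.25 = 55.5
EV(B) = 0.2 × 7 + 0.2 × 6 + 0.2 × 26 + 0.4 × 47 = 1.4 + 1.2 + 5.2 + 18.8 = 26.6
Overall = 0.5 × 55.5 + 0.5 × 26.6 = 27.75 + 13.3 = 41.05

$41.05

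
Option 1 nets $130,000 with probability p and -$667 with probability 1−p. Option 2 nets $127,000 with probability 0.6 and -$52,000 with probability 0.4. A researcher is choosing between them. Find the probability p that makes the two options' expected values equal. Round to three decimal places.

p = 0.429

EV(Option 2) = 0.6 × 127000 + 0.4 × (-52000) = 76200 − 20800 = 55400
p·130000 + (1−p)·(-667) = 55400
130667p − 667 = 55400
p = (55400 + 667) / 130667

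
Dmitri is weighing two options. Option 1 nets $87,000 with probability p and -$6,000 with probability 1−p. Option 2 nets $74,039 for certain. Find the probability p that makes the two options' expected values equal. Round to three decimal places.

p·87000 + (1−p)·(-6000) = 74039
93000p − 6000 = 74039
p = (74039 + 6000) / 93000

p = 0.861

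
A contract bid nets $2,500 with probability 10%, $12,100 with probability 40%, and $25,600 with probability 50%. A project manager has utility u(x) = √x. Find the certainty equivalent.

E[u] = 0.1·√2500 + 0.4·√12100 + 0.5·√25600 = 0.1·50 + 0.4·110 + 0.5·160 = 129
CE = (129)² = 16641

$16,641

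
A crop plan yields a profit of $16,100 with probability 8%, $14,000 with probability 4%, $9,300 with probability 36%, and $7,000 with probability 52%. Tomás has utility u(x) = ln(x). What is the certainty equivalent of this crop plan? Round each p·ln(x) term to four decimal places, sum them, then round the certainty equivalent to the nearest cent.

$8,521.09

E[u] = 0.08·ln(16100) + 0.04·ln(14000) + 0.36·ln(9300) + 0.52·ln(7000) = 0.7749 + 0.3819 + 3.2896 + 4.6039 = 9.0503
CE = e^9.0503 ≈ 8521.09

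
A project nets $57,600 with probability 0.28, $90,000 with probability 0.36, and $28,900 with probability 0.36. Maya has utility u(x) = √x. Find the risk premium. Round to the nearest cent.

E[u] = 0.28·√57600 + 0.36·√90000 + 0.36·√28900 = 0.28·240 + 0.36·300 + 0.36·170 = 236.4
CE = (236.4)² = 55884.96
Risk premium = EV − CE = 58932 − 55884.96 = 3047.04

$3,047.04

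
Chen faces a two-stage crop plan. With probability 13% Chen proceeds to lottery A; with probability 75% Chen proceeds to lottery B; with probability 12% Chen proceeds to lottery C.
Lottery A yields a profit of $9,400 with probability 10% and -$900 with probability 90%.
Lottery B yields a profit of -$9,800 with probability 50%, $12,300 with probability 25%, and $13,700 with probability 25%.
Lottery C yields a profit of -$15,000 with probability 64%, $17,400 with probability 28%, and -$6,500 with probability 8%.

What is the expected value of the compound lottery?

$587.14

EV(A) = 0.1 × 9400 + 0.9 × (-900) = 940 − 810 = 130
EV(B) = 0.5 × (-9800) + 0.25 × 12300 + 0.25 × 13700 = -4900 + 3075 + 3425 = 1600
EV(C) = 0.64 × (-15000) + 0.28 × 17400 + 0.08 × (-6500) = -9600 + 4872 − 520 = -5248
Overall = 0.13 × 130 + 0.75 × 1600 + 0.12 × (-5248) = 16.9 + 1200 − 629.76 = 587.14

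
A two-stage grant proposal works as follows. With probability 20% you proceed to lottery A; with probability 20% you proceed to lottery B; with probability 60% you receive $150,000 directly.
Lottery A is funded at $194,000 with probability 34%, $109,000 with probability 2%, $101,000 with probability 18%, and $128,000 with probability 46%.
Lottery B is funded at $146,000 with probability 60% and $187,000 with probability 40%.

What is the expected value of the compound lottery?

EV(A) = 0.34 × 194000 + 0.02 × 109000 + 0.18 × 101000 + 0.46 × 128000 = 65960 + 2180 + 18180 + 58880 = 145200
EV(B) = 0.6 × 146000 + 0.4 × 187000 = 87600 + 74800 = 162400
Branch C: 150000 (certain)
Overall = 0.2 × 145200 + 0.2 × 162400 + 0.6 × 150000 = 29040 + 32480 + 90000 = 151520

$151,520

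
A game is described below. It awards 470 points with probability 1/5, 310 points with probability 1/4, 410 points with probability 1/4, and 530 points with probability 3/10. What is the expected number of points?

433 points

EV = 1/5 × 470 + 1/4 × 310 + 1/4 × 410 + 3/10 × 530 = 94 + 77.5 + 102.5 + 159 = 433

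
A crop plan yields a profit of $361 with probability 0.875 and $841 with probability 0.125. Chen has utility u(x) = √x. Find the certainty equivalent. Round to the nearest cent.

E[u] = 0.875·√361 + 0.125·√841 = 0.875·19 + 0.125·29 = 20.25
CE = (20.25)² = 410.0625

$410.06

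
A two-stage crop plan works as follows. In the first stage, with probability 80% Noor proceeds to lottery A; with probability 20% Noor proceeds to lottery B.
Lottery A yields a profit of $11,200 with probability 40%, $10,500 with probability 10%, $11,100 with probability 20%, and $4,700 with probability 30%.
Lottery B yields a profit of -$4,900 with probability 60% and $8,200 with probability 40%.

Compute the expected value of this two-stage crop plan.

EV(A) = 0.4 × 11200 + 0.1 × 10500 + 0.2 × 11100 + 0.3 × 4700 = 4480 + 1050 + 2220 + 1410 = 9160
EV(B) = 0.6 × (-4900) + 0.4 × 8200 = -2940 + 3280 = 340
Overall = 0.8 × 9160 + 0.2 × 340 = 7328 + 68 = 7396

$7,396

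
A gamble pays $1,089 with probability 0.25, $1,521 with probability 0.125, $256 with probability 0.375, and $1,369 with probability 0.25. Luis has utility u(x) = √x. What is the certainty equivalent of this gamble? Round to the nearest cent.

$805.14

E[u] = 0.25·√1089 + 0.125·√1521 + 0.375·√256 + 0.25·√1369 = 0.25·33 + 0.125·39 + 0.375·16 + 0.25·37 = 28.375
CE = (28.375)² = 805.140625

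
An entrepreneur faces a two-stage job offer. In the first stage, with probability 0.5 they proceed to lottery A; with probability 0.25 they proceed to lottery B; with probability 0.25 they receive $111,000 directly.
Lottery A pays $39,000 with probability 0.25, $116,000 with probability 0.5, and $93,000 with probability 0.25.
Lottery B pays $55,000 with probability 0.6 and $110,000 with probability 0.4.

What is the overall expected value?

$92,500

EV(A) = 0.25 × 39000 + 0.5 × 116000 + 0.25 × 93000 = 9750 + 58000 + 23250 = 91000
EV(B) = 0.6 × 55000 + 0.4 × 110000 = 33000 + 44000 = 77000
Branch C: 111000 (certain)
Overall = 0.5 × 91000 + 0.25 × 77000 + 0.25 × 111000 = 45500 + 19250 + 27750 = 92500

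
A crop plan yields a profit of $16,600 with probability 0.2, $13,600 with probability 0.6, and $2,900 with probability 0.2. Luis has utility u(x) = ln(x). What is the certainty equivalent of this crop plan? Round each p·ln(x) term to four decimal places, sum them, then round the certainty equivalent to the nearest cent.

E[u] = 0.2·ln(16600) + 0.6·ln(13600) + 0.2·ln(2900) = 1.9434 + 5.7107 + 1.5945 = 9.2486
CE = e^9.2486 ≈ 10390.01

$10,390.01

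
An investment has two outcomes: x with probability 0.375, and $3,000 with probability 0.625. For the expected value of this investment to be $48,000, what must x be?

0.375·x + 0.625·3000 = 48000
0.375·x = 48000 − 1875 = 46125
x = 46125 / 0.375 = 123000

x = $123,000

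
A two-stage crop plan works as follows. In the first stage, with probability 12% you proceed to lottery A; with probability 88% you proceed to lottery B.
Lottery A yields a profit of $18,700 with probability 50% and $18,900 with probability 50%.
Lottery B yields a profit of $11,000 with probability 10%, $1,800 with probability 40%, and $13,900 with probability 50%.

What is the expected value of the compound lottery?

$9,973.60

EV(A) = 0.5 × 18700 + 0.5 × 18900 = 9350 + 9450 = 18800
EV(B) = 0.1 × 11000 + 0.4 × 1800 + 0.5 × 13900 = 1100 + 720 + 6950 = 8770
Overall = 0.12 × 18800 + 0.88 × 8770 = 2256 + 7717.6 = 9973.6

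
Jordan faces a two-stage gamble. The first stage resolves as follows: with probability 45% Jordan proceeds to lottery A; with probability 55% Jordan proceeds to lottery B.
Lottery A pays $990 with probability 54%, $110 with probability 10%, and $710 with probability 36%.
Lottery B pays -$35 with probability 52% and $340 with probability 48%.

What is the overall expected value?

EV(A) = 0.54 × 990 + 0.1 × 110 + 0.36 × 710 = 534.6 + 11 + 255.6 = 801.2
EV(B) = 0.52 × (-35) + 0.48 × 340 = -18.2 + 163.2 = 145
Overall = 0.45 × 801.2 + 0.55 × 145 = 360.54 + 79.75 = 440.29

$440.29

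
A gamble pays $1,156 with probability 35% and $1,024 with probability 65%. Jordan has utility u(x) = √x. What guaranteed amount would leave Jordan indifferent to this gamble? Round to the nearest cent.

$1,069.29

E[u] = 0.35·√1156 + 0.65·√1024 = 0.35·34 + 0.65·32 = 32.7
CE = (32.7)² = 1069.29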